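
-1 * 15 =-15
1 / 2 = 0.50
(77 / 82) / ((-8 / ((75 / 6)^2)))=-48125 / 2624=-18.34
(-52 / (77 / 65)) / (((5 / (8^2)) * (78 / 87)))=-48256 / 77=-626.70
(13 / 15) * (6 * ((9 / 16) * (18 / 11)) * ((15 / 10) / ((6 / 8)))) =1053 / 110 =9.57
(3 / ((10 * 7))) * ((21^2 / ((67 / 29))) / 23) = 5481 / 15410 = 0.36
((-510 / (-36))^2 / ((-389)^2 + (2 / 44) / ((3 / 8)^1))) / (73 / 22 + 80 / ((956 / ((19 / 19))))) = 12290575 / 31524871602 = 0.00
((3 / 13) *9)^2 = 729 / 169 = 4.31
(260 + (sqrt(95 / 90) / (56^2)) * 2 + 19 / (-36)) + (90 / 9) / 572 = sqrt(38) / 9408 + 1335853 / 5148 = 259.49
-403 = -403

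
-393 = -393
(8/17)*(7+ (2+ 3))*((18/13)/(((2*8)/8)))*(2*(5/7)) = 8640/1547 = 5.59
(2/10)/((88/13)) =0.03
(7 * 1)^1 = 7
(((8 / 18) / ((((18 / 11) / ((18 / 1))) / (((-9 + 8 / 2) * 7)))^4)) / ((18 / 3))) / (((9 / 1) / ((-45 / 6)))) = -109853253125 / 81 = -1356213001.54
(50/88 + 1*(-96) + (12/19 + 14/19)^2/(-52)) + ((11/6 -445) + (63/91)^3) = -56355684859/104691444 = -538.30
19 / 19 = 1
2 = 2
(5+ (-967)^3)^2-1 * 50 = 817633806251799314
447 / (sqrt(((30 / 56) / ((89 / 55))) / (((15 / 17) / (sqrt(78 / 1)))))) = 245.56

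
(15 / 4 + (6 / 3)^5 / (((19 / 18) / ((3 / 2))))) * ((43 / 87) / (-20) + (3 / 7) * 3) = 660437 / 10640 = 62.07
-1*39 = -39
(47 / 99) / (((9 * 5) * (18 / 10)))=47 / 8019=0.01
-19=-19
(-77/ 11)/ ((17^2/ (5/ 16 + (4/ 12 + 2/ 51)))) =-3913/ 235824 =-0.02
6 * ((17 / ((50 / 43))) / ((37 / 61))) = 133773 / 925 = 144.62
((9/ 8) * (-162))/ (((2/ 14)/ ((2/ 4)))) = -5103/ 8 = -637.88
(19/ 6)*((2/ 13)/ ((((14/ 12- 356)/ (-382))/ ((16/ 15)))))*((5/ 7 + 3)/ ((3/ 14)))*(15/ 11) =929024/ 70257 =13.22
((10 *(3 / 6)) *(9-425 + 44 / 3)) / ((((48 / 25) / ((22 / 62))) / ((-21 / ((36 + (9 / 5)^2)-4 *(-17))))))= 10346875 / 142476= 72.62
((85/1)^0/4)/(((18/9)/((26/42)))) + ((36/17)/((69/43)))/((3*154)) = 57977/722568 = 0.08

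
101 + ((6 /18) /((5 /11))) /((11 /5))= 304 /3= 101.33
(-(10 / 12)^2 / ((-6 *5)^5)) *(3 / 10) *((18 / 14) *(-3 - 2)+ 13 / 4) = -89 / 3265920000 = -0.00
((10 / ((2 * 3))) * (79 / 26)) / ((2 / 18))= 45.58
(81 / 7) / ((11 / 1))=81 / 77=1.05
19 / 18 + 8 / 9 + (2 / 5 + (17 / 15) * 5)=721 / 90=8.01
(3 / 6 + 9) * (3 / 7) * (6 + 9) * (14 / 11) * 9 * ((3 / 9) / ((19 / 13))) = 1755 / 11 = 159.55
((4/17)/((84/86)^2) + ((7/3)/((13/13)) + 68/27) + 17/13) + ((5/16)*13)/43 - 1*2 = 905349103/201159504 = 4.50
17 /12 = 1.42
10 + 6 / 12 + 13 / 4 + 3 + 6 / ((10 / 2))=359 / 20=17.95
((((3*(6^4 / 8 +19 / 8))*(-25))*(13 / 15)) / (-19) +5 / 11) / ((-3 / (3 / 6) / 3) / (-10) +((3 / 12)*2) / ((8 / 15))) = 9409850 / 19019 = 494.76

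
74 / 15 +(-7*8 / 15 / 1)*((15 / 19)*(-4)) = 4766 / 285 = 16.72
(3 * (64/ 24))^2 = 64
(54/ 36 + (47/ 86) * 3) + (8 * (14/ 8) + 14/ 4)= 1775/ 86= 20.64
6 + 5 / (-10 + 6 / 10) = 257 / 47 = 5.47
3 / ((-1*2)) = -3 / 2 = -1.50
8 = 8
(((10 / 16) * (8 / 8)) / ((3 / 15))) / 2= 25 / 16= 1.56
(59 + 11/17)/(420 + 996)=169/4012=0.04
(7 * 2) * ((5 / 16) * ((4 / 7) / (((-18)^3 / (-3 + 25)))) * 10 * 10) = -0.94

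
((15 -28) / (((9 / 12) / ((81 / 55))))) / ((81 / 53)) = -2756 / 165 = -16.70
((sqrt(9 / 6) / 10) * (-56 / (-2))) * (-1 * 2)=-14 * sqrt(6) / 5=-6.86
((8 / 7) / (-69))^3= -512 / 112678587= -0.00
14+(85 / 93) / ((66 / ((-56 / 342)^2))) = 1256402126 / 89740629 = 14.00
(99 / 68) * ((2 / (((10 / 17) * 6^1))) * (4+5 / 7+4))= 2013 / 280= 7.19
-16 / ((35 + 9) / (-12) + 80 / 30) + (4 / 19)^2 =5792 / 361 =16.04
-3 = -3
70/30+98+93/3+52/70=13868/105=132.08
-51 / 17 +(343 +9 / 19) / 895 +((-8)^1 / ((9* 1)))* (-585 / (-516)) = -7949731 / 2193645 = -3.62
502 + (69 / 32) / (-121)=1943675 / 3872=501.98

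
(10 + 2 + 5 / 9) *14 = 1582 / 9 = 175.78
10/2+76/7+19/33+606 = 143782/231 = 622.43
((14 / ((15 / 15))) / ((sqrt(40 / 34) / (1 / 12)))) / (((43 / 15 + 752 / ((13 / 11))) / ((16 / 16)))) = 91 * sqrt(85) / 498556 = 0.00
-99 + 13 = -86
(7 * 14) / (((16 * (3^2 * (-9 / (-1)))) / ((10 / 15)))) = 49 / 972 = 0.05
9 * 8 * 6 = 432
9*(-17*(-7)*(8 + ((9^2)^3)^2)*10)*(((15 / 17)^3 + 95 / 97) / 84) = 1682100894159598425 / 28033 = 60004312565890.14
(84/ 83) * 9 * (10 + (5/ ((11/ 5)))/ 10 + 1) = 93366/ 913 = 102.26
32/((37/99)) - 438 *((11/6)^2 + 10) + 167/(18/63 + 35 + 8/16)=-426379/74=-5761.88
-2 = -2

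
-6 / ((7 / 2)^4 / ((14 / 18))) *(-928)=29696 / 1029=28.86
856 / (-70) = -428 / 35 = -12.23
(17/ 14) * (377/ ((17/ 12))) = 2262/ 7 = 323.14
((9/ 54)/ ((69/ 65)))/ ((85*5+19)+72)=65/ 213624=0.00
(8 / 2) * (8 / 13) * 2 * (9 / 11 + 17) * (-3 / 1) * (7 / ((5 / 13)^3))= -44518656 / 1375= -32377.20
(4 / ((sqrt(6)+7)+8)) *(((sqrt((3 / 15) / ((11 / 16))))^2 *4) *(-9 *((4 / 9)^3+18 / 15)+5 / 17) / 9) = -19909888 / 49757895+19909888 *sqrt(6) / 746368425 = -0.33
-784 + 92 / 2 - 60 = -798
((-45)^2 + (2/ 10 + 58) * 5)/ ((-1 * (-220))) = 579/ 55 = 10.53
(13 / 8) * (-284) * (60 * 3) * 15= -1246050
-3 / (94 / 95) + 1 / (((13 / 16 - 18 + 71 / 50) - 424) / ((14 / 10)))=-50186135 / 16535258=-3.04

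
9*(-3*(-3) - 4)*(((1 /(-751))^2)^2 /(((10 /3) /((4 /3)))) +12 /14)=38.57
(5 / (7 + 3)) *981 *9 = 8829 / 2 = 4414.50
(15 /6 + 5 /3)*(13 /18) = 325 /108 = 3.01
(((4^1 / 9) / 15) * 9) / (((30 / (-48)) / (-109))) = 3488 / 75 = 46.51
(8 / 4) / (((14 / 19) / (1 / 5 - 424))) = -40261 / 35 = -1150.31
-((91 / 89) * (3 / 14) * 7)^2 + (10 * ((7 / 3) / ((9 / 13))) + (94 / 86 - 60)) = -1013633693 / 36785124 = -27.56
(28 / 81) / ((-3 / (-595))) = 16660 / 243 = 68.56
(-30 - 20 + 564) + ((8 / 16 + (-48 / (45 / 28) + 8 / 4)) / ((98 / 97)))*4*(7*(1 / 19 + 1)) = -113462 / 399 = -284.37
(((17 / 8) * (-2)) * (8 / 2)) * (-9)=153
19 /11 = 1.73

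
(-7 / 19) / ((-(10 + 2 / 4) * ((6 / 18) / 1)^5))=162 / 19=8.53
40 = 40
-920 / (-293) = 3.14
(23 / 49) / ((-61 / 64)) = -1472 / 2989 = -0.49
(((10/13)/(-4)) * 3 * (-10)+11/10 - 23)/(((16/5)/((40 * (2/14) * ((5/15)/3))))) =-1165/364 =-3.20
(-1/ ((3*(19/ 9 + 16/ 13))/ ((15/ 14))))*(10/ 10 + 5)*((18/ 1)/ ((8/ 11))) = -173745/ 10948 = -15.87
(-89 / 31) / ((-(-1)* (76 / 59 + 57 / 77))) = -404327 / 285665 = -1.42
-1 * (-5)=5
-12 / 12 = -1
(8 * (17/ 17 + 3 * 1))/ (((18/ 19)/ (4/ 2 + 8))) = 3040/ 9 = 337.78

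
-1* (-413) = 413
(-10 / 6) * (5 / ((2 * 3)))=-25 / 18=-1.39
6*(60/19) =360/19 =18.95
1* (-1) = -1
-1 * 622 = -622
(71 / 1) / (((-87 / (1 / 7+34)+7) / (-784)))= -12503.47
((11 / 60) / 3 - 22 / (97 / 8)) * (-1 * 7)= 214291 / 17460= 12.27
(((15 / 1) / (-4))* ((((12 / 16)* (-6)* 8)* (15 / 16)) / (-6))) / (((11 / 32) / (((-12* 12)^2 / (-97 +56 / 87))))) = 1217721600 / 92213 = 13205.53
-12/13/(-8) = 3/26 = 0.12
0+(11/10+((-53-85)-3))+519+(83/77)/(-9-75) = 12259679/32340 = 379.09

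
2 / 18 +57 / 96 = 203 / 288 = 0.70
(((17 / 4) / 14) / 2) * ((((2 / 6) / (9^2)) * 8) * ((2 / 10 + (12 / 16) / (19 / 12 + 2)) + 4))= 2686 / 121905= 0.02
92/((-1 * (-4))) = 23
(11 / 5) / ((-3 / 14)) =-154 / 15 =-10.27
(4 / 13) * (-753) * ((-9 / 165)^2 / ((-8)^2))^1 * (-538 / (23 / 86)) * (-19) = -1489401621 / 3617900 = -411.68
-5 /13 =-0.38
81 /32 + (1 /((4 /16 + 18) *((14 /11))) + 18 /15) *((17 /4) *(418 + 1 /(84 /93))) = 253728185 /114464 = 2216.66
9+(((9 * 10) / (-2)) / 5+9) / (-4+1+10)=9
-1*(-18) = 18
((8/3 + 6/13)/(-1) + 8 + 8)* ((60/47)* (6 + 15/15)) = 115.02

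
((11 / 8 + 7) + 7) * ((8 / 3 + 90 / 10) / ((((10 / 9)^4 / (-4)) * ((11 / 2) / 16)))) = -1369.46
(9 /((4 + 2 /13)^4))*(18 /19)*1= 28561 /997272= 0.03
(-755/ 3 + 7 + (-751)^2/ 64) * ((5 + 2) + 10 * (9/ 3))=60865999/ 192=317010.41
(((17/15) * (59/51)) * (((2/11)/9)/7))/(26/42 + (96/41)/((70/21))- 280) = -4838/356314167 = -0.00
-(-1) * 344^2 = 118336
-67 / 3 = -22.33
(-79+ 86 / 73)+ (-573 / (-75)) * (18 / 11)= -1311301 / 20075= -65.32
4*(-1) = -4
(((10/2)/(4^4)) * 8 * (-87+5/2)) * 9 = -7605/64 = -118.83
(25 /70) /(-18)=-5 /252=-0.02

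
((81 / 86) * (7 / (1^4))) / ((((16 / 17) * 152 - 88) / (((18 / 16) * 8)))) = 9639 / 8944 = 1.08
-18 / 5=-3.60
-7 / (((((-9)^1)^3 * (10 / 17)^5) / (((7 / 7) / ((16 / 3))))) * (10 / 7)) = 69572993 / 3888000000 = 0.02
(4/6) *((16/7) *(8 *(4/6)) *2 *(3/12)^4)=4/63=0.06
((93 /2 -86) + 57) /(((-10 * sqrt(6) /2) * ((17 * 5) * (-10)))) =0.00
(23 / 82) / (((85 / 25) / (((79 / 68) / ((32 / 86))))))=390655 / 1516672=0.26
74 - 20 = 54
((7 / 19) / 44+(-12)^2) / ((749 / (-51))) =-6139941 / 626164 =-9.81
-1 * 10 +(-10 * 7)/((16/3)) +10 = -13.12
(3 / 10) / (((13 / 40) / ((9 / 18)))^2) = 120 / 169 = 0.71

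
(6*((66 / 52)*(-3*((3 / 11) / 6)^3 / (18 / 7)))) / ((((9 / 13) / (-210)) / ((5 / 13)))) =1225 / 12584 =0.10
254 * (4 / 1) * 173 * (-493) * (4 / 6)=-173307248 / 3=-57769082.67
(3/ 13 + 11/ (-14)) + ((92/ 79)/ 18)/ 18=-642113/ 1164618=-0.55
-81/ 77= -1.05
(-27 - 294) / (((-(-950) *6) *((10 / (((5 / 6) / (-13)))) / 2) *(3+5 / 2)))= 107 / 815100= 0.00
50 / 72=25 / 36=0.69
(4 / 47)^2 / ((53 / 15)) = 0.00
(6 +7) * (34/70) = 221/35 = 6.31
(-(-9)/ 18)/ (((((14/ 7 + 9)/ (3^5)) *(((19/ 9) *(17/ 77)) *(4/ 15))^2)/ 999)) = 714287.49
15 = 15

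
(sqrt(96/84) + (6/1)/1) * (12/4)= 6 * sqrt(14)/7 + 18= 21.21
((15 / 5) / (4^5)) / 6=1 / 2048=0.00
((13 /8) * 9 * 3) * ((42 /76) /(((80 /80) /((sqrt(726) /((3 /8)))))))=27027 * sqrt(6) /38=1742.17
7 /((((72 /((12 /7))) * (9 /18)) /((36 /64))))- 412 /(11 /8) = -52703 /176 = -299.45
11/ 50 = 0.22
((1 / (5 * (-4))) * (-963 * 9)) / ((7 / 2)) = 123.81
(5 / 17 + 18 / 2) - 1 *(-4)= 226 / 17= 13.29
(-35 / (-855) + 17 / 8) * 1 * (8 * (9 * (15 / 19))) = 44445 / 361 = 123.12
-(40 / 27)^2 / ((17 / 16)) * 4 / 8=-12800 / 12393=-1.03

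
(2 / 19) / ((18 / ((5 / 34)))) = 5 / 5814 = 0.00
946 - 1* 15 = 931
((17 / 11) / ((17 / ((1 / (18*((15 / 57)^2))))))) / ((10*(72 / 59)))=21299 / 3564000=0.01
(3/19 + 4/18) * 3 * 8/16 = 65/114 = 0.57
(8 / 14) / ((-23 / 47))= -188 / 161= -1.17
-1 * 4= -4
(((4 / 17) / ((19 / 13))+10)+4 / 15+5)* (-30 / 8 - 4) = -2317157 / 19380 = -119.56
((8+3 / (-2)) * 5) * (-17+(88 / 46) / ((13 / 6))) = -24095 / 46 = -523.80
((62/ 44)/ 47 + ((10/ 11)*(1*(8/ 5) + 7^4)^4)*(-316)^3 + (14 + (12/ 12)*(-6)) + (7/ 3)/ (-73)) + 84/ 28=-27056344514283220547466624907/ 28305750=-955860364564910682369.01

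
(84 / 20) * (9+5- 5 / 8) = 2247 / 40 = 56.18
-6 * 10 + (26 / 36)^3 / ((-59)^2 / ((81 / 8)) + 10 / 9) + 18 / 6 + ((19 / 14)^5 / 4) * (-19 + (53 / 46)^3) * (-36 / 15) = -287585477266481141 / 32907243480894720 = -8.74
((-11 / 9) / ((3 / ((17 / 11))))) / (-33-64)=17 / 2619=0.01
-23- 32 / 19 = -469 / 19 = -24.68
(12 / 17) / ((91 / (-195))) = -180 / 119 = -1.51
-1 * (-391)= 391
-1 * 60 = -60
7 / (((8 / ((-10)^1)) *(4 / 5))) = -175 / 16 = -10.94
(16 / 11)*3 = 48 / 11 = 4.36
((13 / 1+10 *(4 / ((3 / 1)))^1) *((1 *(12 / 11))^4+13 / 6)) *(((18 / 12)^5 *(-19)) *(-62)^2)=-12258355246803 / 234256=-52328884.84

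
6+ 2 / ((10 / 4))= 34 / 5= 6.80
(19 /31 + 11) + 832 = 26152 /31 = 843.61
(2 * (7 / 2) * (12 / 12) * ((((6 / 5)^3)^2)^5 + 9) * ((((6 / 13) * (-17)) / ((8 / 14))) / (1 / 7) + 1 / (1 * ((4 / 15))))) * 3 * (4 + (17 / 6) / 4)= -871742367025104215759948888373 / 387430191040039062500000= -2250063.08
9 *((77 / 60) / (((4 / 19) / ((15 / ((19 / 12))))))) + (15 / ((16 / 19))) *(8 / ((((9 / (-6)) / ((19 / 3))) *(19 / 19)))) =-983 / 12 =-81.92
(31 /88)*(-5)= -155 /88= -1.76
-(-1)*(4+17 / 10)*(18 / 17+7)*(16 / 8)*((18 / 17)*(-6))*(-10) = 1686744 / 289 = 5836.48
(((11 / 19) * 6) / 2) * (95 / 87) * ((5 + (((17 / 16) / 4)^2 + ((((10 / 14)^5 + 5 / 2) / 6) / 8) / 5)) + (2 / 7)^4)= 19266157185 / 1996402688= 9.65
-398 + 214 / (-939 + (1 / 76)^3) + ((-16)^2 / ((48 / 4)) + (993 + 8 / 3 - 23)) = 245576343084 / 412198463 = 595.77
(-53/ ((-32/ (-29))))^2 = 2362369/ 1024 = 2307.00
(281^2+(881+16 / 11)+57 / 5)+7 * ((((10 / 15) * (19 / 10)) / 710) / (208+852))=9916295984063 / 124179000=79854.85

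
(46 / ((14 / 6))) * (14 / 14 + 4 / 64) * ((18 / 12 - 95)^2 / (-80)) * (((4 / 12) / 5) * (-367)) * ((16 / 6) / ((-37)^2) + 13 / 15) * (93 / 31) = 89505113379341 / 613312000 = 145937.33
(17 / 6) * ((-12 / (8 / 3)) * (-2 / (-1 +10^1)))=17 / 6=2.83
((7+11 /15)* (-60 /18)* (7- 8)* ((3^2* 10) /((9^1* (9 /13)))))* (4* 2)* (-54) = -482560 /3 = -160853.33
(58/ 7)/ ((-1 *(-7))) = 58/ 49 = 1.18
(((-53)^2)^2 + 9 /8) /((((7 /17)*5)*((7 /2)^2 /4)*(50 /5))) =1073105569 /8575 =125143.51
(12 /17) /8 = 3 /34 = 0.09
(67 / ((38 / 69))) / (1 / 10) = 23115 / 19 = 1216.58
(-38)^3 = -54872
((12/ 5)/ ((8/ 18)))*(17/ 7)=459/ 35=13.11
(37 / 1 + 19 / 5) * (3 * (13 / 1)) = 1591.20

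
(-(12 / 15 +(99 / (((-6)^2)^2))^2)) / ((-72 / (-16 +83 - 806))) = -61742711 / 7464960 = -8.27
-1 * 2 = -2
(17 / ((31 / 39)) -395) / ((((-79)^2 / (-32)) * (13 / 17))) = 6300608 / 2515123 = 2.51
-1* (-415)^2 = -172225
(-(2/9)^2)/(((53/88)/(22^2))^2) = -31891.82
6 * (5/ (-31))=-30/ 31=-0.97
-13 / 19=-0.68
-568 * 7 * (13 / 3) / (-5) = 51688 / 15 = 3445.87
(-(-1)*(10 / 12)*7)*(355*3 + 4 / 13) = 484715 / 78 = 6214.29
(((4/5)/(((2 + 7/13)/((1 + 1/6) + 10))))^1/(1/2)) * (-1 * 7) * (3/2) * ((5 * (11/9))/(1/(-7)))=85358/27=3161.41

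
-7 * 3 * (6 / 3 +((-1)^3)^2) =-63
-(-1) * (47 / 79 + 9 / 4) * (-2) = -899 / 158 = -5.69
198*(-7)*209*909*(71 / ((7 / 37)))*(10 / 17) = -58128151309.41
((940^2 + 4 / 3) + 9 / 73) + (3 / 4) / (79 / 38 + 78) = 1177694076317 / 1332834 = 883601.47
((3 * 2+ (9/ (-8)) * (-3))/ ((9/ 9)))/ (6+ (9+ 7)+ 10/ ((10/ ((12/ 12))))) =75/ 184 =0.41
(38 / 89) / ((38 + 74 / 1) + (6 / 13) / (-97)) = 0.00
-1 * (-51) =51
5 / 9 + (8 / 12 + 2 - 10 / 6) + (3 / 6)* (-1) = 19 / 18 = 1.06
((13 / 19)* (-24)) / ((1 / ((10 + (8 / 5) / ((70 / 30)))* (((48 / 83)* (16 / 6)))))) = -14936064 / 55195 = -270.61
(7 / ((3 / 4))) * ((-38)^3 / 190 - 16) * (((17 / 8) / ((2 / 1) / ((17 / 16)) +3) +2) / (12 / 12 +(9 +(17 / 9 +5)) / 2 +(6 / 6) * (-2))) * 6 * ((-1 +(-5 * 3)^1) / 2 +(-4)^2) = -2484022464 / 51875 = -47884.77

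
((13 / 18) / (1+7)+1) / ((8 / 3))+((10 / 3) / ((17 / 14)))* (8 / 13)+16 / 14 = 1925311 / 594048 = 3.24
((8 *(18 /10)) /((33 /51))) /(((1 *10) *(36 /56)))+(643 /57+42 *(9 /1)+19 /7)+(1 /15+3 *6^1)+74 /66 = 45496888 /109725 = 414.64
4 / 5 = 0.80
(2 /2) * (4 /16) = 0.25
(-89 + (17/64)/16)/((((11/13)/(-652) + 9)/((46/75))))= -1480288901/244073600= -6.06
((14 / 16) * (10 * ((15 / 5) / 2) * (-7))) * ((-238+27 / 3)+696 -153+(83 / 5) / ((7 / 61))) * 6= -1011339 / 4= -252834.75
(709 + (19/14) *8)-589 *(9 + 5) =-52683/7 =-7526.14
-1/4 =-0.25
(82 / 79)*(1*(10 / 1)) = 820 / 79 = 10.38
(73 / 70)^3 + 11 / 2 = 2275517 / 343000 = 6.63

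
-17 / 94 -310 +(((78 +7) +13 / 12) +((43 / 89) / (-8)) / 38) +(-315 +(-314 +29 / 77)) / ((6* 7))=-491575107857 / 2056228944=-239.07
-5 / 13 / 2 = -5 / 26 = -0.19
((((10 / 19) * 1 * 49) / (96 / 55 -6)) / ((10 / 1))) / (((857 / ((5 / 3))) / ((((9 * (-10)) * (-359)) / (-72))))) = 24187625 / 45722664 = 0.53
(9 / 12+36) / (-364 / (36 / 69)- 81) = -441 / 9344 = -0.05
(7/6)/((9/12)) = 1.56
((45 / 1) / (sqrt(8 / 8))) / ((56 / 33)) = 1485 / 56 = 26.52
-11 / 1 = -11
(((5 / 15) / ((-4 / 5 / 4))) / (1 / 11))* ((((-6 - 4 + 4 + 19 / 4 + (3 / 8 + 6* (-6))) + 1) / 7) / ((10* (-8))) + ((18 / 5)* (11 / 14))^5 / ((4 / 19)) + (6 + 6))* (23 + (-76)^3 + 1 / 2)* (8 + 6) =98257535973.92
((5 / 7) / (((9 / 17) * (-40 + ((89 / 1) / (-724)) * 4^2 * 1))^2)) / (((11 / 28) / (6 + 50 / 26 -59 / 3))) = -10840778705 / 250623757098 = -0.04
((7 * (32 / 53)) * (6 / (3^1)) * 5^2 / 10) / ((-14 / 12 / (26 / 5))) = -4992 / 53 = -94.19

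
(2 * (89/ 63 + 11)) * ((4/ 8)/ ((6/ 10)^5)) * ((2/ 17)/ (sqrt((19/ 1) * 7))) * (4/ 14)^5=9200000 * sqrt(133)/ 34220682279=0.00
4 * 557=2228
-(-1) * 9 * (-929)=-8361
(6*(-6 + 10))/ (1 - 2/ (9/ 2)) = 216/ 5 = 43.20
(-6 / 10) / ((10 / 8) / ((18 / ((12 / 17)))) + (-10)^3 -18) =306 / 519155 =0.00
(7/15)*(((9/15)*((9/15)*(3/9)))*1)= 7/125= 0.06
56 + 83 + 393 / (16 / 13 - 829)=496890 / 3587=138.53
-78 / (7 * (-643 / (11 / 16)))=429 / 36008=0.01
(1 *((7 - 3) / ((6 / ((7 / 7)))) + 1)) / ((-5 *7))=-0.05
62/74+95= 3546/37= 95.84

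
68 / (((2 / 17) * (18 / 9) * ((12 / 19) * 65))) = 5491 / 780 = 7.04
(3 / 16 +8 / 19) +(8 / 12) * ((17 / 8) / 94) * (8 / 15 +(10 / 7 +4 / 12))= 2894611 / 4500720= 0.64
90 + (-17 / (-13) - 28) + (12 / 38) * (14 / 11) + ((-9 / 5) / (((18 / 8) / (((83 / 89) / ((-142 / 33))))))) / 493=2696262895891 / 42320902195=63.71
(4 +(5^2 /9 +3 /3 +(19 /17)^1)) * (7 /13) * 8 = 76216 /1989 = 38.32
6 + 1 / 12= 73 / 12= 6.08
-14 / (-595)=2 / 85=0.02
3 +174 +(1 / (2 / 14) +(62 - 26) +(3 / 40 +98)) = 12723 / 40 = 318.08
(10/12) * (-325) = -1625/6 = -270.83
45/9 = 5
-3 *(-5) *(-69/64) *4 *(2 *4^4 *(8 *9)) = -2384640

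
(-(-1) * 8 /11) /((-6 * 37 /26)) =-104 /1221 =-0.09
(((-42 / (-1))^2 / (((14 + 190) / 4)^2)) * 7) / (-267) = -1372 / 77163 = -0.02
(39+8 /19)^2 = 561001 /361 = 1554.02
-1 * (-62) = 62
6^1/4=1.50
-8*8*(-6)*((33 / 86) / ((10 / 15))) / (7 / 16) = 152064 / 301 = 505.20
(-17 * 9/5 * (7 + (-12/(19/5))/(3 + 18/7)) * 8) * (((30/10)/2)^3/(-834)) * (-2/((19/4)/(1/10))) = -4376106/16308175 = -0.27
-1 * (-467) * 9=4203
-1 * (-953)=953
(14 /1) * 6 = 84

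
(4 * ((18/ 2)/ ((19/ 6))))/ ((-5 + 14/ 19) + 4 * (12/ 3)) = 216/ 223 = 0.97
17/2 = 8.50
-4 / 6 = -2 / 3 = -0.67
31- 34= -3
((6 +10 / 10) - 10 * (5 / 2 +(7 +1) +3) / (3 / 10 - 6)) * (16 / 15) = 32.73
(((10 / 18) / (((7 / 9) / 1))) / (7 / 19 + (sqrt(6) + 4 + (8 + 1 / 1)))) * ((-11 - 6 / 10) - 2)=-164084 / 218225 + 12274 * sqrt(6) / 218225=-0.61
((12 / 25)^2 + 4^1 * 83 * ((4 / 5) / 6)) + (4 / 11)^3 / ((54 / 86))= 1001151928 / 22460625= 44.57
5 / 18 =0.28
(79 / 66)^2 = 6241 / 4356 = 1.43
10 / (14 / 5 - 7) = -50 / 21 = -2.38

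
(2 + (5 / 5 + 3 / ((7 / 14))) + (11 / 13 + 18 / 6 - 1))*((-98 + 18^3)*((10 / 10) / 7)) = 126148 / 13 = 9703.69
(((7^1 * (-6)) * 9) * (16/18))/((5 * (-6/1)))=56/5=11.20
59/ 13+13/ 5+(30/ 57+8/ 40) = 9713/ 1235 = 7.86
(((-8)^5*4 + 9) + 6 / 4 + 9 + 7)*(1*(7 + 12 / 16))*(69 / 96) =-186870883 / 256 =-729964.39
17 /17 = 1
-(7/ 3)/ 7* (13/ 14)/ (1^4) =-13/ 42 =-0.31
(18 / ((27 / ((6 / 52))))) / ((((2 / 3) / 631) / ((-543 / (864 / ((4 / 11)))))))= -114211 / 6864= -16.64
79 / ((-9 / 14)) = -1106 / 9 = -122.89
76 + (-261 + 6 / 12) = -369 / 2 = -184.50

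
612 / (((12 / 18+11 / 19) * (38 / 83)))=76194 / 71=1073.15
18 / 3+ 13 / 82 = 505 / 82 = 6.16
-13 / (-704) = 13 / 704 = 0.02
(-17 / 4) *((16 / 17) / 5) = -4 / 5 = -0.80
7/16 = 0.44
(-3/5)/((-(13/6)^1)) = 18/65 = 0.28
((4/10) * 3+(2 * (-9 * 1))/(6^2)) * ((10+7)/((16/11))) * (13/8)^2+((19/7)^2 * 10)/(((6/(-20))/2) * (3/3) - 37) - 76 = -21018718733/372807680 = -56.38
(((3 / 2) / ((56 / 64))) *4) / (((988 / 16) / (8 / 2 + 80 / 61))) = 62208 / 105469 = 0.59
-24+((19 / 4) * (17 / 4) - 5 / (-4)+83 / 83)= -1.56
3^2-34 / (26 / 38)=-529 / 13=-40.69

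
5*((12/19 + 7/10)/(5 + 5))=253/380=0.67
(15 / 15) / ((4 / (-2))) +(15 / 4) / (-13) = -41 / 52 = -0.79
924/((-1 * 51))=-308/17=-18.12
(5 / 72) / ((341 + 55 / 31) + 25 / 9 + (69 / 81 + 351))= 465 / 4669816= 0.00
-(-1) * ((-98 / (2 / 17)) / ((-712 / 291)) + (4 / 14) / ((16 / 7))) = 60623 / 178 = 340.58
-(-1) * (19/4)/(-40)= -19/160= -0.12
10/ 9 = 1.11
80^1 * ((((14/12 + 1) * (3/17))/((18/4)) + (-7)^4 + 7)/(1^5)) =29474960/153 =192646.80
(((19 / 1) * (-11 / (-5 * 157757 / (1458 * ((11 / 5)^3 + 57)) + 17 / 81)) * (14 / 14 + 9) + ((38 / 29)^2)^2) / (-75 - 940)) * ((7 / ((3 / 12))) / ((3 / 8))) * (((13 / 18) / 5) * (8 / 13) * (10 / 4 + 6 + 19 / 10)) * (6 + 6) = -490544841509952126976 / 2215448433626356125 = -221.42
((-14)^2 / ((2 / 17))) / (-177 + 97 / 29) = -24157 / 2518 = -9.59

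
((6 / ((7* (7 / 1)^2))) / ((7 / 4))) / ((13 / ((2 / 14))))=24 / 218491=0.00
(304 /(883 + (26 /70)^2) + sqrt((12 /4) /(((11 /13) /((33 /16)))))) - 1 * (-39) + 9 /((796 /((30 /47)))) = 3 * sqrt(13) /4 + 199088536009 /5059243466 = 42.06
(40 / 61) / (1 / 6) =240 / 61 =3.93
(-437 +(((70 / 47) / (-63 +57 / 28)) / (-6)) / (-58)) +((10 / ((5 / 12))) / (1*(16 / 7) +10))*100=-72528400963 / 300136689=-241.65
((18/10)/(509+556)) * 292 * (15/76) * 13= 8541/6745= 1.27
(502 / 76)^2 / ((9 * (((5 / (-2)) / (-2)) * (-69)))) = -63001 / 1120905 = -0.06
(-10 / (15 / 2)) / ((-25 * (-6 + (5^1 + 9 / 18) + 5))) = 8 / 675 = 0.01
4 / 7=0.57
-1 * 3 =-3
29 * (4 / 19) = 116 / 19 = 6.11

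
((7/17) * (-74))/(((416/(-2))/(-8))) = -259/221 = -1.17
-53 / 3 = -17.67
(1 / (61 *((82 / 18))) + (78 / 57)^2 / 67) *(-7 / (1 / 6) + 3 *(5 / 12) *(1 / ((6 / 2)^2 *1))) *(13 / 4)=-37386661169 / 8710802928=-4.29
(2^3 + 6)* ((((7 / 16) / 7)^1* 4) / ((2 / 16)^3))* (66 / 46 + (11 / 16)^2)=78617 / 23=3418.13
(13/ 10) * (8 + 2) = 13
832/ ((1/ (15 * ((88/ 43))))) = 1098240/ 43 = 25540.47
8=8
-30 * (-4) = 120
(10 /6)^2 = 2.78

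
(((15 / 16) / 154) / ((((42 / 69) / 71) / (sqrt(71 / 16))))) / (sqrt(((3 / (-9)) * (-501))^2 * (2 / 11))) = 24495 * sqrt(1562) / 46086656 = 0.02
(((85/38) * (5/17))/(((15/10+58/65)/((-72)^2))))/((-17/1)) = -8424000/100453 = -83.86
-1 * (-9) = 9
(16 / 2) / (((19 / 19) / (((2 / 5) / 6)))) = 8 / 15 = 0.53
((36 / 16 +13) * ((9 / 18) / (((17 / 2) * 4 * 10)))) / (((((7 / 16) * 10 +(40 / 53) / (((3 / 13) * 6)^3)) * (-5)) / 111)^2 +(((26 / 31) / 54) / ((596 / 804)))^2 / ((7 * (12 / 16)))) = 335124785173189729256406 / 659488249028980703150755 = 0.51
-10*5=-50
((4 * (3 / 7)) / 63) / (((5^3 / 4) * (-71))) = -16 / 1304625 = -0.00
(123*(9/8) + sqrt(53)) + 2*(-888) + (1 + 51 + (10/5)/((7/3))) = -88747/56 + sqrt(53) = -1577.49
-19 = -19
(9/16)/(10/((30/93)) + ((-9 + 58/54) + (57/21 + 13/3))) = 1701/91088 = 0.02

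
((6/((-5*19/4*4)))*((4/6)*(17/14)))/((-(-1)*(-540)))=17/179550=0.00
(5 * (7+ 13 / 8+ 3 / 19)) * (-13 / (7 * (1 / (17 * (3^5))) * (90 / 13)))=-103557285 / 2128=-48664.14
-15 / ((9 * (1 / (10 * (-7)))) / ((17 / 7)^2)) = 14450 / 21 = 688.10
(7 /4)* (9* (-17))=-1071 /4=-267.75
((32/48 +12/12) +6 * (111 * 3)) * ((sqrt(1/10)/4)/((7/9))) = 2571 * sqrt(10)/40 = 203.26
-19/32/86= -19/2752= -0.01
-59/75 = -0.79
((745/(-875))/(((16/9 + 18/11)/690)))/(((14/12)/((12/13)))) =-73282968/538265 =-136.15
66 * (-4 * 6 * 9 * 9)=-128304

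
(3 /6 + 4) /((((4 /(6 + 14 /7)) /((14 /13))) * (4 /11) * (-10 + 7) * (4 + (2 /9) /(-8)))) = -378 /169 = -2.24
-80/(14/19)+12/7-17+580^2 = 2353933/7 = 336276.14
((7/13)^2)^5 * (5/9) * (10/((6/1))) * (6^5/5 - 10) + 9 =44411632388177/3722179279923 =11.93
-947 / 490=-1.93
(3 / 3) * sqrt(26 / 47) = sqrt(1222) / 47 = 0.74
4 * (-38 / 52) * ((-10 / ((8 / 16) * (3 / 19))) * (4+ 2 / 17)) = 1010800 / 663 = 1524.59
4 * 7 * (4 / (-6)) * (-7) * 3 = 392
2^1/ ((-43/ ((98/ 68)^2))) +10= 246139/ 24854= 9.90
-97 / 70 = -1.39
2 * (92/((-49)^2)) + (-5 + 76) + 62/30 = 2634256/36015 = 73.14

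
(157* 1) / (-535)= -157 / 535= -0.29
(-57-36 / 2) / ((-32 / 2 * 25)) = 3 / 16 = 0.19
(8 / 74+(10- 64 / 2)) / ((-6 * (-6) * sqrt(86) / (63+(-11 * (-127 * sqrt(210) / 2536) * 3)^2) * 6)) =-30702844935 * sqrt(86) / 40928767744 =-6.96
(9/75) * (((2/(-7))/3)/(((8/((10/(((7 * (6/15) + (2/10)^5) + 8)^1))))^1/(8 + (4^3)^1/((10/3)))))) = -8500/236257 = -0.04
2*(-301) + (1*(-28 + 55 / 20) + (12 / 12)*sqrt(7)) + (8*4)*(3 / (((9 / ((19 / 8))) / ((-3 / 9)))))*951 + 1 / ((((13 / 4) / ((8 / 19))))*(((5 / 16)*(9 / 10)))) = -8654.81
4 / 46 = 2 / 23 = 0.09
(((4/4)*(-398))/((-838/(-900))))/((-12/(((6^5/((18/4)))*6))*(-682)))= -77371200/142879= -541.52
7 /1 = 7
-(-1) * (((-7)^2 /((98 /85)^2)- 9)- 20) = 1541 /196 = 7.86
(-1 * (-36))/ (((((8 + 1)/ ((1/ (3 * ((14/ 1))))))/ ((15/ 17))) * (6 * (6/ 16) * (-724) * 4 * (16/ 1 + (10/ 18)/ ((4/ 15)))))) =-10/ 14021889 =-0.00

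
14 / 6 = 7 / 3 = 2.33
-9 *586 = -5274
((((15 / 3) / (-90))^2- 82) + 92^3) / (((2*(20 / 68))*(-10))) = -857712373 / 6480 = -132363.02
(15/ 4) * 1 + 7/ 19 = 313/ 76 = 4.12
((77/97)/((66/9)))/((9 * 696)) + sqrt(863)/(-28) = -1.05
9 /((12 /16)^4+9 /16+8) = 2304 /2273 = 1.01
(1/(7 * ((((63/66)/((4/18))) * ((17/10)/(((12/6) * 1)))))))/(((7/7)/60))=2.35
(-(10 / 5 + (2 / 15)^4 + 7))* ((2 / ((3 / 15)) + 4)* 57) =-7182.25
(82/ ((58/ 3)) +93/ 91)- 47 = -110143/ 2639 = -41.74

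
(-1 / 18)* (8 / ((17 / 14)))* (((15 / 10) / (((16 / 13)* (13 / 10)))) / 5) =-7 / 102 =-0.07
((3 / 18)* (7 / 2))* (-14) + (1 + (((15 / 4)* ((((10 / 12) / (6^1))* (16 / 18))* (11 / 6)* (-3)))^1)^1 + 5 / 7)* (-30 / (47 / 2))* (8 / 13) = -578399 / 76986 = -7.51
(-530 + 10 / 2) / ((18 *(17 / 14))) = -24.02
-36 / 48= -0.75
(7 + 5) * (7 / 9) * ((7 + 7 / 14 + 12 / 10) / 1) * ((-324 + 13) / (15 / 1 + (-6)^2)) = -126266 / 255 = -495.16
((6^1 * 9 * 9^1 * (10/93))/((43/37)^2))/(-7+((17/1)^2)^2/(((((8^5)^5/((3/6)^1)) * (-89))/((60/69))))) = -9528257272827146527500832604160/1723818976791320366616454314731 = -5.53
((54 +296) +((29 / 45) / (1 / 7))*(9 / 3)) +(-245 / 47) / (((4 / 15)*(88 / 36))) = 22057483 / 62040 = 355.54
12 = 12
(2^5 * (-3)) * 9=-864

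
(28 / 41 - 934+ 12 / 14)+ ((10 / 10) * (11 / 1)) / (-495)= -12043007 / 12915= -932.48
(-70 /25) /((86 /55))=-77 /43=-1.79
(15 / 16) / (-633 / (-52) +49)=195 / 12724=0.02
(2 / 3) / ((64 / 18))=3 / 16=0.19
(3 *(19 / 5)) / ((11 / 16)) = 912 / 55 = 16.58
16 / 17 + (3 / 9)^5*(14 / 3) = 11902 / 12393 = 0.96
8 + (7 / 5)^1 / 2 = 87 / 10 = 8.70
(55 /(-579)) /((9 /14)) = -0.15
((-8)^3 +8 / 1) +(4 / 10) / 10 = -12599 / 25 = -503.96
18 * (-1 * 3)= -54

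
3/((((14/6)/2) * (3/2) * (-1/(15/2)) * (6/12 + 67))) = -4/21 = -0.19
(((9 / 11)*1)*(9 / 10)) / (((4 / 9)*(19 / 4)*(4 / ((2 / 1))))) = 729 / 4180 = 0.17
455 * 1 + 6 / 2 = 458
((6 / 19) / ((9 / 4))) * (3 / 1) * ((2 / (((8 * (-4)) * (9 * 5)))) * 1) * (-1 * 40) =0.02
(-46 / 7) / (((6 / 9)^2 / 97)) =-20079 / 14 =-1434.21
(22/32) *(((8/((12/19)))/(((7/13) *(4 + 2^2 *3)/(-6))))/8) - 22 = -81565/3584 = -22.76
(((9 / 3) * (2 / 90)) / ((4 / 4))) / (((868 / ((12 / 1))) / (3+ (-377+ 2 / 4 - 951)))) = -2649 / 2170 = -1.22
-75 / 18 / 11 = -25 / 66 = -0.38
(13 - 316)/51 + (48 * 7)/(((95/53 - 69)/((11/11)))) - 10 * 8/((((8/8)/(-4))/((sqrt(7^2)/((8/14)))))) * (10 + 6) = 1898642191/30277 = 62709.06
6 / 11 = 0.55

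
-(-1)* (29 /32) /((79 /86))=0.99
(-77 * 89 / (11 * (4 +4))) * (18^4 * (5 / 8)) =-20437515 / 4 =-5109378.75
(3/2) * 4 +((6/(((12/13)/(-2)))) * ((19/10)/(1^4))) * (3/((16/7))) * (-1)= 6147/160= 38.42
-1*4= -4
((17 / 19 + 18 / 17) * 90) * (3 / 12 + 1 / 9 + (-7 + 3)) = -413305 / 646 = -639.79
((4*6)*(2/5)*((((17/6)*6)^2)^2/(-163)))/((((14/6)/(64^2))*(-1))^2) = -605339938455552/39935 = -15158130423.33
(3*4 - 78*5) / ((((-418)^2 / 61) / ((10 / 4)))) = -57645 / 174724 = -0.33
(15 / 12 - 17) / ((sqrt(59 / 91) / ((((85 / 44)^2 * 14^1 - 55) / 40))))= 33579 * sqrt(5369) / 1827584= 1.35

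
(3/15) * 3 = 3/5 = 0.60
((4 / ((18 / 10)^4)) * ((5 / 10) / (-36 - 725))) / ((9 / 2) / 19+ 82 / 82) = -47500 / 234667287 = -0.00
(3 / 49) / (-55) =-3 / 2695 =-0.00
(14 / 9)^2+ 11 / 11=277 / 81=3.42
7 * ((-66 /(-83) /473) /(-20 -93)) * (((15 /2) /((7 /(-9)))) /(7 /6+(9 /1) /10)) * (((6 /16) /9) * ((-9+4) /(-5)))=2025 /100017656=0.00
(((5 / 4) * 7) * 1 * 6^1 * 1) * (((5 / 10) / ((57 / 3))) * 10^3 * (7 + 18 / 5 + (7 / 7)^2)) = 304500 / 19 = 16026.32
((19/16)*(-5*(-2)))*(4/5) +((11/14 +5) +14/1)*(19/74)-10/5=13033/1036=12.58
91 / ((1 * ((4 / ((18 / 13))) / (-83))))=-5229 / 2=-2614.50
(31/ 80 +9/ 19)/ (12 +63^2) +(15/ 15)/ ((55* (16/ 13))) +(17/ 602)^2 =47601144463/ 3015306377160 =0.02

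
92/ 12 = 23/ 3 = 7.67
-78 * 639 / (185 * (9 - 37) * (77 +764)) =24921 / 2178190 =0.01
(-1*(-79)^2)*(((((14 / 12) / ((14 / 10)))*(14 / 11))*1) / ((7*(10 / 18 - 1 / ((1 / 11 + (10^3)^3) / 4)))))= -343255000031205 / 201666665233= -1702.09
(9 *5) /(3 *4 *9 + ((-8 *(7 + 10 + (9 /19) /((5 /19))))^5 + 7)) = -46875 /80161889900219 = -0.00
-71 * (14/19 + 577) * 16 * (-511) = 6372104592/19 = 335373925.89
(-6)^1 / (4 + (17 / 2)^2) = -24 / 305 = -0.08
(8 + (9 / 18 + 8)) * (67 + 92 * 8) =13249.50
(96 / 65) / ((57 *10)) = 0.00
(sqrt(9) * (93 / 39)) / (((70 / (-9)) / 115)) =-19251 / 182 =-105.77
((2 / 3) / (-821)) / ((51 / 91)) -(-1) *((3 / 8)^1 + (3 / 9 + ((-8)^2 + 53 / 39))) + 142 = 2718120779 / 13063752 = 208.07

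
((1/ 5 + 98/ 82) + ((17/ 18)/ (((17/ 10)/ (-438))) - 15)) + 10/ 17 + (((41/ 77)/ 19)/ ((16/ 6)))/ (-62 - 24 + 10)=-2383995647021/ 9299764320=-256.35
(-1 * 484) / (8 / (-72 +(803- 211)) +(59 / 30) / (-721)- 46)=136095960 / 12931181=10.52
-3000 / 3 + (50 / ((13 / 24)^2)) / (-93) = -5248600 / 5239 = -1001.83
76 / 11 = 6.91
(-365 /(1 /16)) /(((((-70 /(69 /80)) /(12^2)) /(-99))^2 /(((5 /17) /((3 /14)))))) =-735775261848 /2975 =-247319415.75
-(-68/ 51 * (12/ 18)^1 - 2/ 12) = 19/ 18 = 1.06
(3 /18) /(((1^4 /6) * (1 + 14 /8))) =4 /11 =0.36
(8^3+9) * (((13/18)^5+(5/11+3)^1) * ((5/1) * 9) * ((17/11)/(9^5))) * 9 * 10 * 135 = 84017288324875/3086609328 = 27219.93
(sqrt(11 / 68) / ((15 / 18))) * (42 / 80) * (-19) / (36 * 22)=-133 * sqrt(187) / 299200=-0.01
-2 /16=-1 /8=-0.12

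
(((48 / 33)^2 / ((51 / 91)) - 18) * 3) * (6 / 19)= -526692 / 39083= -13.48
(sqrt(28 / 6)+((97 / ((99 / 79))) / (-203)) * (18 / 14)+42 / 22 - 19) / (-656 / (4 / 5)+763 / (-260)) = 71450860 / 3344455653 - 260 * sqrt(42) / 641889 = 0.02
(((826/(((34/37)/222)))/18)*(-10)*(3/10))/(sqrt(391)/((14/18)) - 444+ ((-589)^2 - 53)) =-9597487426072/99967986079001+ 35620011*sqrt(391)/99967986079001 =-0.10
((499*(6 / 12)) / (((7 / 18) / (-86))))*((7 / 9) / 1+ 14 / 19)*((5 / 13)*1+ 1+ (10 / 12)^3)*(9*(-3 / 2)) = 4376820317 / 1976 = 2214990.04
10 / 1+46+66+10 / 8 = 493 / 4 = 123.25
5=5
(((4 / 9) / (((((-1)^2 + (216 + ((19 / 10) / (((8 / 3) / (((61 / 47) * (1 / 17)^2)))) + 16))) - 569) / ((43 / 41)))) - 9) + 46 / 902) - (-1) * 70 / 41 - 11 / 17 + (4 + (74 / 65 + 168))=270607132004134141 / 1637578616029785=165.25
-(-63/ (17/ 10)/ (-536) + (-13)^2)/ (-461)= 770279/ 2100316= 0.37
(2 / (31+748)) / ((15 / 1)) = 2 / 11685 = 0.00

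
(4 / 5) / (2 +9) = 4 / 55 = 0.07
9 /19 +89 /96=2555 /1824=1.40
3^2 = 9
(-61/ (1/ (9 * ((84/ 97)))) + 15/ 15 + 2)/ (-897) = 1175/ 2231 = 0.53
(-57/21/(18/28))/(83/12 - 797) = 8/1497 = 0.01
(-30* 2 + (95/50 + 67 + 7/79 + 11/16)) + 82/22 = 931803/69520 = 13.40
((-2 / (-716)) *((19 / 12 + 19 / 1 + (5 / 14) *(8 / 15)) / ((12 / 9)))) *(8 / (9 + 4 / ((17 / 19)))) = 0.03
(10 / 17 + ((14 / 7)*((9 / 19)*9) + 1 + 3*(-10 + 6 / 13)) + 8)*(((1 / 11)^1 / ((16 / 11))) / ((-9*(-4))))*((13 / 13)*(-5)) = 220465 / 2418624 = 0.09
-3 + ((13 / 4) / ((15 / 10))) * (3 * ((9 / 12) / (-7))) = -207 / 56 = -3.70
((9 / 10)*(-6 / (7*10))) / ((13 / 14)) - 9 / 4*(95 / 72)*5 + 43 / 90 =-1352431 / 93600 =-14.45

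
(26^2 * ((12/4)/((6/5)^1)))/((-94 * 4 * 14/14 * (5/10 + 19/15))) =-12675/4982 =-2.54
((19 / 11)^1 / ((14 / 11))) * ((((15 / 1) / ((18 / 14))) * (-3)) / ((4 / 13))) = -1235 / 8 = -154.38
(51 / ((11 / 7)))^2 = 127449 / 121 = 1053.30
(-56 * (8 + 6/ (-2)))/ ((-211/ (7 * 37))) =72520/ 211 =343.70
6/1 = 6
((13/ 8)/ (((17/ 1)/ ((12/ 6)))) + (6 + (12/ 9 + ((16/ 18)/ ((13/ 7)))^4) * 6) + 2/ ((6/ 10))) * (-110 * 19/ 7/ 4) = -79182216134395/ 59464687464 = -1331.58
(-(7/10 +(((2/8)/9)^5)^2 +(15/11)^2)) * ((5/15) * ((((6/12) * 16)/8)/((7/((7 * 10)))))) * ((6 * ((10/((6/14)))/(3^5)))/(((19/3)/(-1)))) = 198154647055313162935/255317313206282747904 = 0.78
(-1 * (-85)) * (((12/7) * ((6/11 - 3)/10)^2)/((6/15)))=37179/1694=21.95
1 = 1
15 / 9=5 / 3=1.67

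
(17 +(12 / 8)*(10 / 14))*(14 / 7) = 253 / 7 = 36.14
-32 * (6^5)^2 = -1934917632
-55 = -55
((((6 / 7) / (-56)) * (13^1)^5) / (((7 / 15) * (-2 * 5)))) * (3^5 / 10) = 812017791 / 27440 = 29592.49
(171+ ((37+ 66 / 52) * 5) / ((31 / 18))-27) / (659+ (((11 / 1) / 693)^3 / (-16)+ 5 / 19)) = 7814800906416 / 20195708071799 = 0.39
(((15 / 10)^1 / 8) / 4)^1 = 3 / 64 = 0.05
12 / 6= 2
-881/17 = -51.82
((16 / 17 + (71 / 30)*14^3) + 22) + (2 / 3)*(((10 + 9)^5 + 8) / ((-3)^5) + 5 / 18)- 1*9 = -1961542 / 6885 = -284.90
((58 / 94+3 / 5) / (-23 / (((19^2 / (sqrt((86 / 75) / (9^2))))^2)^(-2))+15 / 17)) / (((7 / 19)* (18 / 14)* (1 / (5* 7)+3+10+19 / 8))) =-2013723712 / 23532298797178767838617135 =-0.00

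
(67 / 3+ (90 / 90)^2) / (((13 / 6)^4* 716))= 0.00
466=466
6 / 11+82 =908 / 11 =82.55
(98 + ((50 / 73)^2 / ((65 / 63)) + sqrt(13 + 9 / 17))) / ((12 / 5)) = 5 * sqrt(3910) / 204 + 17051615 / 415662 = 42.56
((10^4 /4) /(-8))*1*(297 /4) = -185625 /8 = -23203.12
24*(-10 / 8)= -30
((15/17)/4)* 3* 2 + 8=317/34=9.32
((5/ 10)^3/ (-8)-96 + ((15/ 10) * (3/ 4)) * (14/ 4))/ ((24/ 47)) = -276971/ 1536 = -180.32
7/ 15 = 0.47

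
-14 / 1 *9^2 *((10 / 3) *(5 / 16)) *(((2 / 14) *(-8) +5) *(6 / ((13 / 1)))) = -54675 / 26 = -2102.88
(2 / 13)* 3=6 / 13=0.46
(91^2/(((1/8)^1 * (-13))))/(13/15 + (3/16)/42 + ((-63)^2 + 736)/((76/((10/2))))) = -325328640/19816613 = -16.42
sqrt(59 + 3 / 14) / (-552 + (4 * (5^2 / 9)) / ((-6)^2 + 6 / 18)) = -327 * sqrt(11606) / 2525656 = -0.01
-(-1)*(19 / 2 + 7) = 33 / 2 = 16.50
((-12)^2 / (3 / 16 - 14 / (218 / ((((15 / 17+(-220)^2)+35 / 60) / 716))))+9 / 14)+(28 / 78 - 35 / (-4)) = -899650397329 / 36108132060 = -24.92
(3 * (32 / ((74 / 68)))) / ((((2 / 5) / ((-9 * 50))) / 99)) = -363528000 / 37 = -9825081.08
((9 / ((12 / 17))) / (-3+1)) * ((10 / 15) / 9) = -17 / 36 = -0.47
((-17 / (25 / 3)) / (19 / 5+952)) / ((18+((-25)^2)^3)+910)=-17 / 1944587469645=-0.00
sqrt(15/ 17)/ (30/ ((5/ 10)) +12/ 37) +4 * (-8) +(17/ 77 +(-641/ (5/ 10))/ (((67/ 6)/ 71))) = -42216113/ 5159 +37 * sqrt(255)/ 37944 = -8182.99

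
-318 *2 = -636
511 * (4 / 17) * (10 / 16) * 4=5110 / 17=300.59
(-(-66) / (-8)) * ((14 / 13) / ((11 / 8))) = -84 / 13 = -6.46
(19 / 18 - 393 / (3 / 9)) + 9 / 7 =-148259 / 126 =-1176.66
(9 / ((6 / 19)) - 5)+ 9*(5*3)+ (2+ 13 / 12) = 1939 / 12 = 161.58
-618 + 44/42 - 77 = -14573/21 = -693.95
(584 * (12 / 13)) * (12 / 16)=404.31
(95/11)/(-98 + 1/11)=-95/1077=-0.09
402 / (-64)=-201 / 32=-6.28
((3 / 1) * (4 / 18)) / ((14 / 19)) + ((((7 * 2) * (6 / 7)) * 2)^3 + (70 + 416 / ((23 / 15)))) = 6842279 / 483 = 14166.21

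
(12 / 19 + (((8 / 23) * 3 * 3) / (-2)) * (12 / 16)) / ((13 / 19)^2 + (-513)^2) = -0.00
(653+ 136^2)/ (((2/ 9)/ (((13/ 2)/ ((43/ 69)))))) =154589877/ 172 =898778.35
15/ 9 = 5/ 3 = 1.67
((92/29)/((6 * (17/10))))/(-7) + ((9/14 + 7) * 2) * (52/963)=24256/31059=0.78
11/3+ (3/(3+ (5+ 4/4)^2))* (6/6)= 146/39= 3.74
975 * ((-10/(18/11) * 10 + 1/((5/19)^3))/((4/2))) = -91247/30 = -3041.57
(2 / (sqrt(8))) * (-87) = -87 * sqrt(2) / 2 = -61.52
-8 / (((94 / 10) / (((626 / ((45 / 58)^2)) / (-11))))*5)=16846912 / 1046925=16.09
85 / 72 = 1.18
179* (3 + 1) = 716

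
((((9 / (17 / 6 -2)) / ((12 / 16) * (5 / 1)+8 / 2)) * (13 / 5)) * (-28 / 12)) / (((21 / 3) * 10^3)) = -117 / 96875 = -0.00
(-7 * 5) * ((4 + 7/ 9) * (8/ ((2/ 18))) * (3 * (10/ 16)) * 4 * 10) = -903000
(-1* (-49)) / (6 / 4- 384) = -98 / 765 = -0.13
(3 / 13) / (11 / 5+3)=15 / 338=0.04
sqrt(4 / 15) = 2 * sqrt(15) / 15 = 0.52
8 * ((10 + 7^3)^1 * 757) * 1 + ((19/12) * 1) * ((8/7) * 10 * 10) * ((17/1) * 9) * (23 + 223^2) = 9656901976/7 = 1379557425.14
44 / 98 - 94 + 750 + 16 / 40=160928 / 245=656.85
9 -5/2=13/2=6.50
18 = 18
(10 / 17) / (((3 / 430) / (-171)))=-245100 / 17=-14417.65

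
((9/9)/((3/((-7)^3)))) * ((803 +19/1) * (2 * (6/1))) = -1127784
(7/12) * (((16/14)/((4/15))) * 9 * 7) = 315/2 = 157.50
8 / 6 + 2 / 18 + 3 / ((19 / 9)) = 490 / 171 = 2.87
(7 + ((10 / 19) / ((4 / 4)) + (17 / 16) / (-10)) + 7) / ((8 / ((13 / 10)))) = 569881 / 243200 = 2.34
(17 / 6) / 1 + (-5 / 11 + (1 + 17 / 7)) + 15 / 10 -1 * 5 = 533 / 231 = 2.31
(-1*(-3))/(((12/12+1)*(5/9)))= 27/10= 2.70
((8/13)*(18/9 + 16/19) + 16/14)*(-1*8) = -40000/1729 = -23.13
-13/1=-13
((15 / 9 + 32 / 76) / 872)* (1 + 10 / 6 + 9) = 0.03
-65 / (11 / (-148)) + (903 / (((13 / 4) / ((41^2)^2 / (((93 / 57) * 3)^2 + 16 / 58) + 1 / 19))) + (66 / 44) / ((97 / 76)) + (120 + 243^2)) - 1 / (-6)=13021529733610179907 / 401188519446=32457383.75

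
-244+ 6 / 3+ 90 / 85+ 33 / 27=-36677 / 153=-239.72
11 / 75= 0.15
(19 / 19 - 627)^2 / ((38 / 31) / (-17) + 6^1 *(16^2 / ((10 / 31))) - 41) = 1032593260 / 12438591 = 83.02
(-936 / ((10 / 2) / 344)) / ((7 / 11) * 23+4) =-3541824 / 1025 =-3455.44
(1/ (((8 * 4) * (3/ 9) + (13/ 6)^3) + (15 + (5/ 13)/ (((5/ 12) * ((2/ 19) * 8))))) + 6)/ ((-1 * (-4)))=312537/ 207422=1.51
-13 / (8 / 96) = -156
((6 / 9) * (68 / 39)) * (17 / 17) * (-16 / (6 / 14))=-15232 / 351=-43.40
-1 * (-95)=95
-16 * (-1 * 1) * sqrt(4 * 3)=32 * sqrt(3)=55.43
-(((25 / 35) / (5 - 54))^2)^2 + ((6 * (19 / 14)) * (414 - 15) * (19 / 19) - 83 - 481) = 37163856134060 / 13841287201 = 2685.00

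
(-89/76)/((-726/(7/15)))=623/827640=0.00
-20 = -20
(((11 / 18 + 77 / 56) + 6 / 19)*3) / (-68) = -3149 / 31008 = -0.10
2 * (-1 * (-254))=508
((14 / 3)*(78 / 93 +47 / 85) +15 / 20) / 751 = 229067 / 23746620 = 0.01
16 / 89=0.18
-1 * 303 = -303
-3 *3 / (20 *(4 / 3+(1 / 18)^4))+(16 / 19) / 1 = 6709796 / 13297055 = 0.50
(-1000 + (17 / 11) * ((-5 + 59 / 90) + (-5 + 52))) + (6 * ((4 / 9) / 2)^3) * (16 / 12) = -6808787 / 7290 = -933.99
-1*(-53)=53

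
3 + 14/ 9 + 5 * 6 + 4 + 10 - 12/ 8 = 47.06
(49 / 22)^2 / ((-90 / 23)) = -55223 / 43560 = -1.27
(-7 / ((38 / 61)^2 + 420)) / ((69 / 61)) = -1588867 / 107934216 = -0.01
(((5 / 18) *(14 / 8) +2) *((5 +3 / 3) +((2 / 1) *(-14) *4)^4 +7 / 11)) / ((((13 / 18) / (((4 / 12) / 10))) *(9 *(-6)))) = -11475036113 / 34320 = -334354.20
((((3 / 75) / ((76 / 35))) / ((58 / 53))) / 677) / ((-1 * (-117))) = 371 / 1745766360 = 0.00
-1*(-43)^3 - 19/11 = 874558/11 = 79505.27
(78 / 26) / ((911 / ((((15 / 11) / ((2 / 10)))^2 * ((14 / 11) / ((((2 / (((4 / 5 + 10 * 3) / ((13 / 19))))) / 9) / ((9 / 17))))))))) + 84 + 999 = 26892042483 / 24361051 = 1103.90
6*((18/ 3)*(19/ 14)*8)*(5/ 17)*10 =136800/ 119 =1149.58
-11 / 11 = -1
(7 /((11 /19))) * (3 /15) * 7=931 /55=16.93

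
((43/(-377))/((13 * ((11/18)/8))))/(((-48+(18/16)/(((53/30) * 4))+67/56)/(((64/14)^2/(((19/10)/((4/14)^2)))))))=215073423360/97278813178547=0.00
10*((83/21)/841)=830/17661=0.05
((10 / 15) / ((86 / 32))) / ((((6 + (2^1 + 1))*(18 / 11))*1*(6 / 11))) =968 / 31347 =0.03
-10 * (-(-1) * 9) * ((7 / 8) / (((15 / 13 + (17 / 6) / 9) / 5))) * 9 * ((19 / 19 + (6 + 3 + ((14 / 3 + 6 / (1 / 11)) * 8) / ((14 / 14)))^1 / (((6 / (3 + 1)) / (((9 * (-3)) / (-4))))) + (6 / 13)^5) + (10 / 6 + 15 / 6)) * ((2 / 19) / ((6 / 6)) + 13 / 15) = -6795782678775825 / 1118962858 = -6073287.09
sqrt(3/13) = sqrt(39)/13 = 0.48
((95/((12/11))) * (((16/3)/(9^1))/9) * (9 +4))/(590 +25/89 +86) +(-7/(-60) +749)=657488266069/877555620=749.23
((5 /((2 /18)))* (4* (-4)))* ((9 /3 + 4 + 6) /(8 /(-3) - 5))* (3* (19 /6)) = 266760 /23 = 11598.26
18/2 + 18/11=117/11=10.64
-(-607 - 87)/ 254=347/ 127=2.73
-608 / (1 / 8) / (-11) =4864 / 11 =442.18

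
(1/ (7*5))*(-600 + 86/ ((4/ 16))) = -256/ 35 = -7.31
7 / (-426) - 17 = -7249 / 426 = -17.02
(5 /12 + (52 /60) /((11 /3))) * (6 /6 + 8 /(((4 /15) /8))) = 157.38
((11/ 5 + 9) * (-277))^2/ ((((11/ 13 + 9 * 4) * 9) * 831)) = 11292736/ 323325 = 34.93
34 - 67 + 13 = -20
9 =9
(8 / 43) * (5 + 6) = 88 / 43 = 2.05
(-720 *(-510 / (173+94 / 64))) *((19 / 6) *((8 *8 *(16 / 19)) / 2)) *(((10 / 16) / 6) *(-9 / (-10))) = 31334400 / 1861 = 16837.40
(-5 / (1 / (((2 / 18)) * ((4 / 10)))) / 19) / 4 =-1 / 342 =-0.00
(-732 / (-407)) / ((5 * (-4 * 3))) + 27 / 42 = 17461 / 28490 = 0.61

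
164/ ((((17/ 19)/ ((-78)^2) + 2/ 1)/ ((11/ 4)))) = 4739436/ 21019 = 225.48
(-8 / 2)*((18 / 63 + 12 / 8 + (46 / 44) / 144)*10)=-198805 / 2772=-71.72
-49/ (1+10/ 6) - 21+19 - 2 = -179/ 8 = -22.38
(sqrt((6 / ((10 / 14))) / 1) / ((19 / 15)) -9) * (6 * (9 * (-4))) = 1944 -648 * sqrt(210) / 19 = 1449.77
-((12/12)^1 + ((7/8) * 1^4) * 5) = -43/8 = -5.38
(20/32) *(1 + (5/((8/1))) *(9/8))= 545/512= 1.06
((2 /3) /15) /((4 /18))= 1 /5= 0.20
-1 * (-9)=9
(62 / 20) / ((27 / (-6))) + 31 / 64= -589 / 2880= -0.20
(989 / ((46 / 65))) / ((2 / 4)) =2795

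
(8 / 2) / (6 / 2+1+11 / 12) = 48 / 59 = 0.81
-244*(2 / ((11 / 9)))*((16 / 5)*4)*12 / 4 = -843264 / 55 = -15332.07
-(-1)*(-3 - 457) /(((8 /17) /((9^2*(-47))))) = 7442685 /2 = 3721342.50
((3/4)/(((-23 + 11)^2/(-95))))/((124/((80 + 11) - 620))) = 2.11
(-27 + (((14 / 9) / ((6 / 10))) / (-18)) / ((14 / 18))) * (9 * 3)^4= -14447322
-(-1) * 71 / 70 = 71 / 70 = 1.01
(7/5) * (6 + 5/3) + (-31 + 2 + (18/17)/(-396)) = -102491/5610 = -18.27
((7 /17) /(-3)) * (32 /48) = -14 /153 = -0.09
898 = 898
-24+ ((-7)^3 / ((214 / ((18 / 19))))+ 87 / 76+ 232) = 1688417 / 8132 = 207.63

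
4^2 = 16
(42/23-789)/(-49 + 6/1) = 18105/989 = 18.31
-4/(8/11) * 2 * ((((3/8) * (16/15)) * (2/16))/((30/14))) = -77/300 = -0.26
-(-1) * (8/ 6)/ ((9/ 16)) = 64/ 27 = 2.37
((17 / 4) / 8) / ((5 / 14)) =119 / 80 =1.49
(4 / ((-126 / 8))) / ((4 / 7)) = -4 / 9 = -0.44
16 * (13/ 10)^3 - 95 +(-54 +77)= -4606/ 125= -36.85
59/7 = 8.43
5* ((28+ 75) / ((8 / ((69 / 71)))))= 35535 / 568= 62.56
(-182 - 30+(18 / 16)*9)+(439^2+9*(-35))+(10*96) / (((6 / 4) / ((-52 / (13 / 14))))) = 1250913 / 8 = 156364.12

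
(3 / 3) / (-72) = -1 / 72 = -0.01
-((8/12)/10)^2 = -1/225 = -0.00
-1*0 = 0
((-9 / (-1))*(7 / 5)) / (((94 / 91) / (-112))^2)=1636060608 / 11045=148126.81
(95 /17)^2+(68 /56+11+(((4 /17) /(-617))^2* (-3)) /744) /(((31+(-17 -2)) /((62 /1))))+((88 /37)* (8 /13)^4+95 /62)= 29127242273583748493 /302750092156554588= 96.21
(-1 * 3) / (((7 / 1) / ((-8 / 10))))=12 / 35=0.34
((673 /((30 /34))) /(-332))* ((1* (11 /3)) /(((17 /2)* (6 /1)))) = -7403 /44820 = -0.17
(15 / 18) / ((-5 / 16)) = -8 / 3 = -2.67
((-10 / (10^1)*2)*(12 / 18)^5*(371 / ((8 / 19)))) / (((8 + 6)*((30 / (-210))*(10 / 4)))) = 46.41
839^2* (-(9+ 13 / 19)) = -129521464 / 19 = -6816919.16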